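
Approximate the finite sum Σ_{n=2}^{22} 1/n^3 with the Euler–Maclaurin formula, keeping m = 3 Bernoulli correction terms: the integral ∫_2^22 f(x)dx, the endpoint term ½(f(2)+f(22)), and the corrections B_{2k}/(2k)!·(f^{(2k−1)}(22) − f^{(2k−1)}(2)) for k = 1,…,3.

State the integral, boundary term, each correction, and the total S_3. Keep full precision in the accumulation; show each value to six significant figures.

∫_2^22 1/x^3 dx evaluates to 0.123967.
Boundary: ½(f(2) + f(22)) = ½(0.125000 + 9.39144e-05) = 0.0625470.
Integral + boundary = 0.186514.
Correction k=1: B_{2}/2! · (f^{(1)}(22) − f^{(1)}(2)) = 1/12 · (-1.28065e-05 − (-0.187500)) = 0.0156239.
Running total after k=1: 0.202138.
Correction k=2: B_{4}/4! · (f^{(3)}(22) − f^{(3)}(2)) = −1/720 · (-5.29194e-07 − (-0.937500)) = -0.00130208.
Running total after k=2: 0.200836.
Correction k=3: B_{6}/6! · (f^{(5)}(22) − f^{(5)}(2)) = 1/30240 · (-4.59218e-08 − (-9.84375)) = 0.000325521.

S_3 ≈ 0.201161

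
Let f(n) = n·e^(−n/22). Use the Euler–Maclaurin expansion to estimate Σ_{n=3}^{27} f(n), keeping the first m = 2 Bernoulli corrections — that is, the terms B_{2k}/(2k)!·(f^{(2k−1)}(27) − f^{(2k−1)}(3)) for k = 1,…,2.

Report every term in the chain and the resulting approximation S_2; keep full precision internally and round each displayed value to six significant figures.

Integral: ∫_3^27 x·e^(−x/22) dx = 163.937.
Boundary: ½(f(3) + f(27)) = ½(2.61758 + 7.91345) = 5.26551.
Integral + boundary = 169.203.
k=1: B_{2}/(2)! × [f^{(1)}(27) − f^{(1)}(3)] = 1/12 × (-0.0666116 − 0.753545) = -0.0683463.
After k=1: 169.134.
k=2: B_{4}/(4)! × [f^{(3)}(27) − f^{(3)}(3)] = −1/720 × (0.00107349 − 0.00516239) = 5.67902e-06.

S_2 ≈ 169.134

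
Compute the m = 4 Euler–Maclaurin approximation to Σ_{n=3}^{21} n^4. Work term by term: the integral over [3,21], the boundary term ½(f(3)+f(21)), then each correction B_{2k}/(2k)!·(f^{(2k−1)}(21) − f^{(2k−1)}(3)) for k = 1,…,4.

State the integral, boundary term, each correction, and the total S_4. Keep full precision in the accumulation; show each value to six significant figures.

∫_3^21 x^4 dx evaluates to 816772.
Endpoint term: (f(3) + f(21))/2 = (81.0000 + 194481)/2 = 97281.0.
So far: 914053.
Correction k=1: B_{2}/2! · (f^{(1)}(21) − f^{(1)}(3)) = 1/12 · (37044.0 − 108.000) = 3078.00.
Running total after k=1: 917131.
Correction k=2: B_{4}/4! · (f^{(3)}(21) − f^{(3)}(3)) = −1/720 · (504.000 − 72.0000) = -0.600000.
Running total after k=2: 917130.
Correction k=3: B_{6}/6! · (f^{(5)}(21) − f^{(5)}(3)) = 1/30240 · (0.00000 − 0.00000) = 0.00000.
Running total after k=3: 917130.
Correction k=4: B_{8}/8! · (f^{(7)}(21) − f^{(7)}(3)) = −1/1209600 · (0.00000 − 0.00000) = 0.00000.

S_4 ≈ 917130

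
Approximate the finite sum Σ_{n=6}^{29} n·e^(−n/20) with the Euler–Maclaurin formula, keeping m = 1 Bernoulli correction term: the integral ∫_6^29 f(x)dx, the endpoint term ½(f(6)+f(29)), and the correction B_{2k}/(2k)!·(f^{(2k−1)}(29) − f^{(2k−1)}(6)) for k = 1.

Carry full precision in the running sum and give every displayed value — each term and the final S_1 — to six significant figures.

∫_6^29 x·e^(−x/20) dx evaluates to 155.347.
Boundary: ½(f(6) + f(29)) = ½(4.44491 + 6.80254) = 5.62372.
Integral + boundary = 160.970.
Correction k=1: B_{2}/2! · (f^{(1)}(29) − f^{(1)}(6)) = 1/12 · (-0.105557 − 0.518573) = -0.0520108.

S_1 ≈ 160.918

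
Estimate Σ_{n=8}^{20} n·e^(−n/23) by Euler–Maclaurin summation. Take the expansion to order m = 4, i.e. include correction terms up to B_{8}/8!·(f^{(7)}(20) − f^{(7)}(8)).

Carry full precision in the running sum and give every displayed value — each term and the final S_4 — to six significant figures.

S_4 ≈ 95.9952

∫_8^20 x·e^(−x/23) dx evaluates to 89.0128.
½[f(8) + f(20)] = ½[5.64977 + 8.38267] = 7.01622.
Running total after boundary: 96.0290.
Correction k=1: B_{2}/2! · (f^{(1)}(20) − f^{(1)}(8)) = 1/12 · (0.0546696 − 0.460579) = -0.0338258.
Partial sum through k=1: 95.9952.
Correction k=2: B_{4}/4! · (f^{(3)}(20) − f^{(3)}(8)) = −1/720 · (0.00168797 − 0.00354069) = 2.57321e-06.
Partial sum through k=2: 95.9952.
Correction k=3: B_{6}/6! · (f^{(5)}(20) − f^{(5)}(8)) = 1/30240 · (6.18639e-06 − 1.17405e-05) = -1.83667e-10.
Partial sum through k=3: 95.9952.
Correction k=4: B_{8}/8! · (f^{(7)}(20) − f^{(7)}(8)) = −1/1209600 · (1.73571e-08 − 3.17349e-08) = 1.18864e-14.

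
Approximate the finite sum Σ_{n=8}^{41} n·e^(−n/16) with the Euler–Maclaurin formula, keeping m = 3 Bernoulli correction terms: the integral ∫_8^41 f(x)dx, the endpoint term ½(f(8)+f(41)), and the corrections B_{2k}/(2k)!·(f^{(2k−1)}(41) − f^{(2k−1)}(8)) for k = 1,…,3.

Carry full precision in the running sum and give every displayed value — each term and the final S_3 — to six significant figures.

∫_8^41 x·e^(−x/16) dx evaluates to 162.582.
Boundary: ½(f(8) + f(41)) = ½(4.85225 + 3.16158) = 4.00691.
Integral + boundary = 166.589.
k=1: B_{2}/(2)! × [f^{(1)}(41) − f^{(1)}(8)] = 1/12 × (-0.120487 − 0.303265) = -0.0353127.
Partial sum through k=1: 166.553.
k=2: B_{4}/(4)! × [f^{(3)}(41) − f^{(3)}(8)] = −1/720 × (0.000131783 − 0.00592315) = 8.04357e-06.
Partial sum through k=2: 166.553.
k=3: B_{6}/(6)! × [f^{(5)}(41) − f^{(5)}(8)] = 1/30240 × (2.86804e-06 − 4.16472e-05) = -1.28238e-09.

S_3 ≈ 166.553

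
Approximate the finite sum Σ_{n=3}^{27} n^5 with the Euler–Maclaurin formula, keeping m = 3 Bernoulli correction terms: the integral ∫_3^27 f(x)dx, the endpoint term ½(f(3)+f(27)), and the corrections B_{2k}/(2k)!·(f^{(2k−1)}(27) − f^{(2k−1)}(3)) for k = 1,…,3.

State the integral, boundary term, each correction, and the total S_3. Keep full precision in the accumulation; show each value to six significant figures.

S_3 ≈ 7.19659e+07

Integral: ∫_3^27 x^5 dx = 6.45700e+07.
Endpoint term: (f(3) + f(27))/2 = (243.000 + 1.43489e+07)/2 = 7.17458e+06.
Running total after boundary: 7.17445e+07.
Correction k=1: B_{2}/2! · (f^{(1)}(27) − f^{(1)}(3)) = 1/12 · (2.65720e+06 − 405.000) = 221400.
Running total after k=1: 7.19659e+07.
Correction k=2: B_{4}/4! · (f^{(3)}(27) − f^{(3)}(3)) = −1/720 · (43740.0 − 540.000) = -60.0000.
Running total after k=2: 7.19659e+07.
Correction k=3: B_{6}/6! · (f^{(5)}(27) − f^{(5)}(3)) = 1/30240 · (120.000 − 120.000) = 0.00000.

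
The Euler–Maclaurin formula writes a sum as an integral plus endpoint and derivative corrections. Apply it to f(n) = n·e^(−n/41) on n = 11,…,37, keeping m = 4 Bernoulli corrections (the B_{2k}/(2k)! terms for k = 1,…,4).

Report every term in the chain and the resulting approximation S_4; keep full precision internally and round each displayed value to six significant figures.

∫_11^37 x·e^(−x/41) dx evaluates to 333.264.
Boundary: ½(f(11) + f(37)) = ½(8.41152 + 15.0064) = 11.7090.
So far: 344.973.
Order-1 term: 1/12 · (0.0395687 − 0.559525) = -0.0433297.
Partial sum through k=1: 344.929.
Order-2 term: −1/720 · (0.000506084 − 0.00124265) = 1.02301e-06.
Partial sum through k=2: 344.929.
Order-3 term: 1/30240 · (5.88120e-07 − 1.28046e-06) = -2.28947e-11.
Partial sum through k=3: 344.929.
Order-4 term: −1/1209600 · (5.20629e-10 − 1.08369e-09) = 4.65491e-16.

S_4 ≈ 344.929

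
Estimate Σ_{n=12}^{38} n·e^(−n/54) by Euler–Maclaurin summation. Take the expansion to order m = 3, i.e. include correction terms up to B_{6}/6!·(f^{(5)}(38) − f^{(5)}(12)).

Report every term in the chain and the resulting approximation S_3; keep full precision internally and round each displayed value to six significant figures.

Integral: ∫_12^38 x·e^(−x/54) dx = 395.913.
½[f(12) + f(38)] = ½[9.60885 + 18.8005] = 14.2047.
Integral + boundary = 410.117.
Order-1 term: 1/12 · (0.146592 − 0.622796) = -0.0396836.
After k=1: 410.078.
Order-2 term: −1/720 · (0.000389606 − 0.000762781) = 5.18299e-07.
After k=2: 410.078.
Order-3 term: 1/30240 · (2.49980e-07 − 4.49926e-07) = -6.61198e-12.

S_3 ≈ 410.078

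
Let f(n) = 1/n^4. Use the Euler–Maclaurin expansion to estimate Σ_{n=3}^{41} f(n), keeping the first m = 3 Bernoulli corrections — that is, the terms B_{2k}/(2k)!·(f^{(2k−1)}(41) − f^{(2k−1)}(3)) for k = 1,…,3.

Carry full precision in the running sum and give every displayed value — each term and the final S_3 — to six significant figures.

S_3 ≈ 0.0198207

∫_3^41 1/x^4 dx evaluates to 0.0123408.
½[f(3) + f(41)] = ½[0.0123457 + 3.53887e-07] = 0.00617302.
So far: 0.0185139.
Correction k=1: B_{2}/2! · (f^{(1)}(41) − f^{(1)}(3)) = 1/12 · (-3.45256e-08 − (-0.0164609)) = 0.00137174.
Running total after k=1: 0.0198856.
Correction k=2: B_{4}/4! · (f^{(3)}(41) − f^{(3)}(3)) = −1/720 · (-6.16161e-10 − (-0.0548697)) = -7.62079e-05.
Running total after k=2: 0.0198094.
Correction k=3: B_{6}/6! · (f^{(5)}(41) − f^{(5)}(3)) = 1/30240 · (-2.05265e-11 − (-0.341411)) = 1.12901e-05.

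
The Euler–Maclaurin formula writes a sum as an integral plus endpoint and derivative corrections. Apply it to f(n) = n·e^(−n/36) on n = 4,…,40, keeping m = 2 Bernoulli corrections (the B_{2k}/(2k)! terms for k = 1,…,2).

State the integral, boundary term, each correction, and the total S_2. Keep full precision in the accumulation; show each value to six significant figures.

Integral: ∫_4^40 x·e^(−x/36) dx = 387.897.
½[f(4) + f(40)] = ½[3.57936 + 13.1677] = 8.37354.
So far: 396.270.
Order-1 term: 1/12 · (-0.0365770 − 0.795413) = -0.0693325.
Partial sum through k=1: 396.201.
Order-2 term: −1/720 · (0.000479791 − 0.00199467) = 2.10400e-06.

S_2 ≈ 396.201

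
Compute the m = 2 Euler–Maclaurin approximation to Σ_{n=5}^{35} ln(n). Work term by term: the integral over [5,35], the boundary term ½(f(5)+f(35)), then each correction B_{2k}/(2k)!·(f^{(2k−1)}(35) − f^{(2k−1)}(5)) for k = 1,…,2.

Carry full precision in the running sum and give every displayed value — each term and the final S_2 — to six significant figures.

The integral term ∫_5^35 ln(x) dx = 86.3900.
½[f(5) + f(35)] = ½[1.60944 + 3.55535] = 2.58239.
Integral + boundary = 88.9724.
Correction k=1: B_{2}/2! · (f^{(1)}(35) − f^{(1)}(5)) = 1/12 · (0.0285714 − 0.200000) = -0.0142857.
Partial sum through k=1: 88.9581.
Correction k=2: B_{4}/4! · (f^{(3)}(35) − f^{(3)}(5)) = −1/720 · (4.66472e-05 − 0.0160000) = 2.21574e-05.

S_2 ≈ 88.9581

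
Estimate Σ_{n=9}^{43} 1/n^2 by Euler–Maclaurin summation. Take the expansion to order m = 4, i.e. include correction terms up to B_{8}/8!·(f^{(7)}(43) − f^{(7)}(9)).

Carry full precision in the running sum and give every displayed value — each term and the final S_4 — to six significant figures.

Integral: ∫_9^43 1/x^2 dx = 0.0878553.
½[f(9) + f(43)] = ½[0.0123457 + 0.000540833] = 0.00644326.
So far: 0.0942986.
k=1: B_{2}/(2)! × [f^{(1)}(43) − f^{(1)}(9)] = 1/12 × (-2.51550e-05 − (-0.00274348)) = 0.000226527.
Running total after k=1: 0.0945251.
k=2: B_{4}/(4)! × [f^{(3)}(43) − f^{(3)}(9)] = −1/720 × (-1.63256e-07 − (-0.000406442)) = -5.64276e-07.
Running total after k=2: 0.0945245.
k=3: B_{6}/(6)! × [f^{(5)}(43) − f^{(5)}(9)] = 1/30240 × (-2.64883e-09 − (-0.000150534)) = 4.97789e-09.
Running total after k=3: 0.0945245.
k=4: B_{8}/(8)! × [f^{(7)}(43) − f^{(7)}(9)] = −1/1209600 × (-8.02240e-11 − (-0.000104073)) = -8.60391e-11.

S_4 ≈ 0.0945245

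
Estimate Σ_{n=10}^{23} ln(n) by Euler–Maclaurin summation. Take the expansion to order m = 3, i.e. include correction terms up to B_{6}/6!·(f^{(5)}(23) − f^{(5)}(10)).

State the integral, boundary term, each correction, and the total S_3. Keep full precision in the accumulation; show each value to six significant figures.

Integral: ∫_10^23 ln(x) dx = 36.0905.
Boundary: ½(f(10) + f(23)) = ½(2.30259 + 3.13549) = 2.71904.
Running total after boundary: 38.8096.
Correction k=1: B_{2}/2! · (f^{(1)}(23) − f^{(1)}(10)) = 1/12 · (0.0434783 − 0.100000) = -0.00471014.
After k=1: 38.8048.
Correction k=2: B_{4}/4! · (f^{(3)}(23) − f^{(3)}(10)) = −1/720 · (0.000164379 − 0.00200000) = 2.54947e-06.
After k=2: 38.8048.
Correction k=3: B_{6}/6! · (f^{(5)}(23) − f^{(5)}(10)) = 1/30240 · (3.72883e-06 − 0.000240000) = -7.81320e-09.

S_3 ≈ 38.8048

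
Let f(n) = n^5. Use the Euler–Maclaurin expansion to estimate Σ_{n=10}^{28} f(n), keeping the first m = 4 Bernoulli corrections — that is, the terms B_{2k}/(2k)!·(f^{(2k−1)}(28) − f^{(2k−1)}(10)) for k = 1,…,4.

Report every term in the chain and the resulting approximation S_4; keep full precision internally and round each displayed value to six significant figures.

Integral: ∫_10^28 x^5 dx = 8.01484e+07.
Boundary: ½(f(10) + f(28)) = ½(100000 + 1.72104e+07) = 8.65518e+06.
So far: 8.88036e+07.
Order-1 term: 1/12 · (3.07328e+06 − 50000.0) = 251940.
Partial sum through k=1: 8.90555e+07.
Order-2 term: −1/720 · (47040.0 − 6000.00) = -57.0000.
Partial sum through k=2: 8.90555e+07.
Order-3 term: 1/30240 · (120.000 − 120.000) = 0.00000.
Partial sum through k=3: 8.90555e+07.
Order-4 term: −1/1209600 · (0.00000 − 0.00000) = 0.00000.

S_4 ≈ 8.90555e+07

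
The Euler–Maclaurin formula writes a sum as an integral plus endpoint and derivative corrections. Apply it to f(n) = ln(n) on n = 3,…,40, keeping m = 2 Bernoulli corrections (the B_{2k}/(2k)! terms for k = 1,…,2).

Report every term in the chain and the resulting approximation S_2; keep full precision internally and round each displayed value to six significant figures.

S_2 ≈ 109.627

Integral: ∫_3^40 ln(x) dx = 107.259.
Boundary: ½(f(3) + f(40)) = ½(1.09861 + 3.68888) = 2.39375.
So far: 109.653.
k=1: B_{2}/(2)! × [f^{(1)}(40) − f^{(1)}(3)] = 1/12 × (0.0250000 − 0.333333) = -0.0256944.
Running total after k=1: 109.627.
k=2: B_{4}/(4)! × [f^{(3)}(40) − f^{(3)}(3)] = −1/720 × (3.12500e-05 − 0.0740741) = 0.000102837.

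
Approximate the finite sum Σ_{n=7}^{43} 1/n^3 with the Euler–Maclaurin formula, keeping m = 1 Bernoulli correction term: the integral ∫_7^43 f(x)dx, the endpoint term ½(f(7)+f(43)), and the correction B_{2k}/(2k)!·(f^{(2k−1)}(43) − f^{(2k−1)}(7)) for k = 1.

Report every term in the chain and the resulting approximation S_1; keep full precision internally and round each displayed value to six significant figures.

S_1 ≈ 0.0115017

∫_7^43 1/x^3 dx evaluates to 0.00993367.
½[f(7) + f(43)] = ½[0.00291545 + 1.25775e-05] = 0.00146401.
Running total after boundary: 0.0113977.
Order-1 term: 1/12 · (-8.77501e-07 − (-0.00124948)) = 0.000104050.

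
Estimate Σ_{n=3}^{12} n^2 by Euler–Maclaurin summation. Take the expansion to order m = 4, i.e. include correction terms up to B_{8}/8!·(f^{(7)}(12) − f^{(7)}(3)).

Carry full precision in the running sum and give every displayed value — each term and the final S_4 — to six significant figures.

Integral: ∫_3^12 x^2 dx = 567.000.
½[f(3) + f(12)] = ½[9.00000 + 144.000] = 76.5000.
So far: 643.500.
k=1: B_{2}/(2)! × [f^{(1)}(12) − f^{(1)}(3)] = 1/12 × (24.0000 − 6.00000) = 1.50000.
After k=1: 645.000.
k=2: B_{4}/(4)! × [f^{(3)}(12) − f^{(3)}(3)] = −1/720 × (0.00000 − 0.00000) = 0.00000.
After k=2: 645.000.
k=3: B_{6}/(6)! × [f^{(5)}(12) − f^{(5)}(3)] = 1/30240 × (0.00000 − 0.00000) = 0.00000.
After k=3: 645.000.
k=4: B_{8}/(8)! × [f^{(7)}(12) − f^{(7)}(3)] = −1/1209600 × (0.00000 − 0.00000) = 0.00000.

S_4 ≈ 645.000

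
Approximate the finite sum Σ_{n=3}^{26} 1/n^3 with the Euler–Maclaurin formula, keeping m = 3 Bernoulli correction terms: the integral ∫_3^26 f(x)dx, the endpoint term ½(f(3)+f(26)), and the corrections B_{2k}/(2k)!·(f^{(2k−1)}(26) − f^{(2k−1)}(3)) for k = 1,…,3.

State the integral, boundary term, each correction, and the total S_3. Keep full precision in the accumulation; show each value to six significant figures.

The integral term ∫_3^26 1/x^3 dx = 0.0548159.
Boundary: ½(f(3) + f(26)) = ½(0.0370370 + 5.68958e-05) = 0.0185470.
Integral + boundary = 0.0733629.
Correction k=1: B_{2}/2! · (f^{(1)}(26) − f^{(1)}(3)) = 1/12 · (-6.56490e-06 − (-0.0370370)) = 0.00308587.
After k=1: 0.0764487.
Correction k=2: B_{4}/4! · (f^{(3)}(26) − f^{(3)}(3)) = −1/720 · (-1.94228e-07 − (-0.0823045)) = -0.000114312.
After k=2: 0.0763344.
Correction k=3: B_{6}/6! · (f^{(5)}(26) − f^{(5)}(3)) = 1/30240 · (-1.20674e-08 − (-0.384088)) = 1.27013e-05.

S_3 ≈ 0.0763471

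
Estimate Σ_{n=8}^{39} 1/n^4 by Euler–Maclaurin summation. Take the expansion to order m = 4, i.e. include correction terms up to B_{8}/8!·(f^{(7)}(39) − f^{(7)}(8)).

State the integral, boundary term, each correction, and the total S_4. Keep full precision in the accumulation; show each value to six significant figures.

S_4 ≈ 0.000777800

∫_8^39 1/x^4 dx evaluates to 0.000645422.
Boundary: ½(f(8) + f(39)) = ½(0.000244141 + 4.32257e-07) = 0.000122286.
Integral + boundary = 0.000767709.
Order-1 term: 1/12 · (-4.43340e-08 − (-0.000122070)) = 1.01688e-05.
After k=1: 0.000777878.
Order-2 term: −1/720 · (-8.74438e-10 − (-5.72205e-05)) = -7.94716e-08.
After k=2: 0.000777798.
Order-3 term: 1/30240 · (-3.21950e-11 − (-5.00679e-05)) = 1.65568e-09.
After k=3: 0.000777800.
Order-4 term: −1/1209600 · (-1.90503e-12 − (-7.04080e-05)) = -5.82077e-11.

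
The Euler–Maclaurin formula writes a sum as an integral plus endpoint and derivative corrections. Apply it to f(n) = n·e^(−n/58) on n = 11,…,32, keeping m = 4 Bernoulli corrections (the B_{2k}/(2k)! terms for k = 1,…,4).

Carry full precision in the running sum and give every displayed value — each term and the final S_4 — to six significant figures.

∫_11^32 x·e^(−x/58) dx evaluates to 304.142.
Boundary: ½(f(11) + f(32)) = ½(9.09969 + 18.4306) = 13.7651.
So far: 317.907.
Correction k=1: B_{2}/2! · (f^{(1)}(32) − f^{(1)}(11)) = 1/12 · (0.258187 − 0.670353) = -0.0343472.
After k=1: 317.873.
Correction k=2: B_{4}/4! · (f^{(3)}(32) − f^{(3)}(11)) = −1/720 · (0.000419173 − 0.000691094) = 3.77668e-07.
After k=2: 317.873.
Correction k=3: B_{6}/6! · (f^{(5)}(32) − f^{(5)}(11)) = 1/30240 · (2.26396e-07 − 3.51640e-07) = -4.14166e-12.
After k=3: 317.873.
Correction k=4: B_{8}/8! · (f^{(7)}(32) − f^{(7)}(11)) = −1/1209600 · (9.75585e-11 − 1.47991e-10) = 4.16935e-17.

S_4 ≈ 317.873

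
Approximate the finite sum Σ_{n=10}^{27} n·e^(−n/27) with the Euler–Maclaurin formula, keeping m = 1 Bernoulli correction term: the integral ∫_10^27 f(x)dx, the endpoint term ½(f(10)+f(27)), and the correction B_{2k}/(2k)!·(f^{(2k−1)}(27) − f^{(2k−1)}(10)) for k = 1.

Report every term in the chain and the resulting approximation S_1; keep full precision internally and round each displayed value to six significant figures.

S_1 ≈ 161.802

∫_10^27 x·e^(−x/27) dx evaluates to 153.420.
Endpoint term: (f(10) + f(27))/2 = (6.90479 + 9.93274)/2 = 8.41877.
Running total after boundary: 161.839.
Order-1 term: 1/12 · (0.00000 − 0.434746) = -0.0362288.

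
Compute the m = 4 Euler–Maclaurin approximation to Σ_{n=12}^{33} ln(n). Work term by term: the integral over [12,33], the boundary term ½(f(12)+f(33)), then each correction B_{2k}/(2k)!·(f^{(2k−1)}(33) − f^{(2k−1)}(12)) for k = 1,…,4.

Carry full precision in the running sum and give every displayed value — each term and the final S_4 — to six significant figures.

Integral: ∫_12^33 ln(x) dx = 64.5659.
½[f(12) + f(33)] = ½[2.48491 + 3.49651] = 2.99071.
So far: 67.5566.
k=1: B_{2}/(2)! × [f^{(1)}(33) − f^{(1)}(12)] = 1/12 × (0.0303030 − 0.0833333) = -0.00441919.
After k=1: 67.5522.
k=2: B_{4}/(4)! × [f^{(3)}(33) − f^{(3)}(12)] = −1/720 × (5.56529e-05 − 0.00115741) = 1.53021e-06.
After k=2: 67.5522.
k=3: B_{6}/(6)! × [f^{(5)}(33) − f^{(5)}(12)] = 1/30240 × (6.13256e-07 − 9.64506e-05) = -3.16922e-09.
After k=3: 67.5522.
k=4: B_{8}/(8)! × [f^{(7)}(33) − f^{(7)}(12)] = −1/1209600 × (1.68941e-08 − 2.00939e-05) = 1.65980e-11.

S_4 ≈ 67.5522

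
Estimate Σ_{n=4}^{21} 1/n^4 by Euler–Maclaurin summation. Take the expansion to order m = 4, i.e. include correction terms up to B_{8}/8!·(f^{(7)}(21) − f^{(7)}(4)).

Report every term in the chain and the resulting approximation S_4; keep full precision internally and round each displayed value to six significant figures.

∫_4^21 1/x^4 dx evaluates to 0.00517234.
½[f(4) + f(21)] = ½[0.00390625 + 5.14189e-06] = 0.00195570.
Running total after boundary: 0.00712804.
k=1: B_{2}/(2)! × [f^{(1)}(21) − f^{(1)}(4)] = 1/12 × (-9.79408e-07 − (-0.00390625)) = 0.000325439.
Partial sum through k=1: 0.00745348.
k=2: B_{4}/(4)! × [f^{(3)}(21) − f^{(3)}(4)] = −1/720 × (-6.66264e-08 − (-0.00732422)) = -1.01724e-05.
Partial sum through k=2: 0.00744330.
k=3: B_{6}/(6)! × [f^{(5)}(21) − f^{(5)}(4)] = 1/30240 × (-8.46049e-09 − (-0.0256348)) = 8.47710e-07.
Partial sum through k=3: 0.00744415.
k=4: B_{8}/(8)! × [f^{(7)}(21) − f^{(7)}(4)] = −1/1209600 × (-1.72663e-09 − (-0.144196)) = -1.19209e-07.

S_4 ≈ 0.00744403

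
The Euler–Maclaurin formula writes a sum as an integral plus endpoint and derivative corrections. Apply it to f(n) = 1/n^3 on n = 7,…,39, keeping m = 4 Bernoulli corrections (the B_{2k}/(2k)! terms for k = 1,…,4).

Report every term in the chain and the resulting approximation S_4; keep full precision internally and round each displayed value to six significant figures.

The integral term ∫_7^39 1/x^3 dx = 0.00987535.
Endpoint term: (f(7) + f(39))/2 = (0.00291545 + 1.68580e-05)/2 = 0.00146615.
Integral + boundary = 0.0113415.
Order-1 term: 1/12 · (-1.29677e-06 − (-0.00124948)) = 0.000104015.
Running total after k=1: 0.0114455.
Order-2 term: −1/720 · (-1.70515e-08 − (-0.000509992)) = -7.08298e-07.
Running total after k=2: 0.0114448.
Order-3 term: 1/30240 · (-4.70851e-10 − (-0.000437136)) = 1.44555e-08.
Running total after k=3: 0.0114448.
Order-4 term: −1/1209600 · (-2.22888e-11 − (-0.000642322)) = -5.31020e-10.

S_4 ≈ 0.0114448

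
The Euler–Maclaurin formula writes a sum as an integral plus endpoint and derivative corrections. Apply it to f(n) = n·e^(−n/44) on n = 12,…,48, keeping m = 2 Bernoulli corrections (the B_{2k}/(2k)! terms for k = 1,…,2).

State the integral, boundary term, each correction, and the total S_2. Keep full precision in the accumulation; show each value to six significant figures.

S_2 ≈ 528.657

Integral: ∫_12^48 x·e^(−x/44) dx = 516.077.
Boundary: ½(f(12) + f(48)) = ½(9.13560 + 16.1237) = 12.6297.
Running total after boundary: 528.706.
Correction k=1: B_{2}/2! · (f^{(1)}(48) − f^{(1)}(12)) = 1/12 · (-0.0305374 − 0.553673) = -0.0486842.
Partial sum through k=1: 528.657.
Correction k=2: B_{4}/4! · (f^{(3)}(48) − f^{(3)}(12)) = −1/720 · (0.000331242 − 0.00107246) = 1.02946e-06.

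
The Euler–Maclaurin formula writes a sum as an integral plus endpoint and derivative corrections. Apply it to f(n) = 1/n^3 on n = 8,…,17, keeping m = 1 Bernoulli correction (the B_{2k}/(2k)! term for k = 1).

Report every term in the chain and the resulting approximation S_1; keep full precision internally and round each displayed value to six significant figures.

S_1 ≈ 0.00721877

∫_8^17 1/x^3 dx evaluates to 0.00608240.
Endpoint term: (f(8) + f(17))/2 = (0.00195312 + 0.000203542)/2 = 0.00107833.
So far: 0.00716073.
k=1: B_{2}/(2)! × [f^{(1)}(17) − f^{(1)}(8)] = 1/12 × (-3.59191e-05 − (-0.000732422)) = 5.80419e-05.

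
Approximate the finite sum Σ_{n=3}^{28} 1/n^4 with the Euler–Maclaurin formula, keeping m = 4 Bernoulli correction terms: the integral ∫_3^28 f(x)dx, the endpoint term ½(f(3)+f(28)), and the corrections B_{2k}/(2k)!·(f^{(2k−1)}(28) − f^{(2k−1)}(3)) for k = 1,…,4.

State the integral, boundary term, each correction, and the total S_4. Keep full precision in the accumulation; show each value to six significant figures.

S_4 ≈ 0.0198081

The integral term ∫_3^28 1/x^4 dx = 0.0123305.
Endpoint term: (f(3) + f(28))/2 = (0.0123457 + 1.62693e-06)/2 = 0.00617365.
Running total after boundary: 0.0185041.
Order-1 term: 1/12 · (-2.32418e-07 − (-0.0164609)) = 0.00137172.
Partial sum through k=1: 0.0198759.
Order-2 term: −1/720 · (-8.89355e-09 − (-0.0548697)) = -7.62079e-05.
Partial sum through k=2: 0.0197997.
Order-3 term: 1/30240 · (-6.35253e-10 − (-0.341411)) = 1.12901e-05.
Partial sum through k=3: 0.0198110.
Order-4 term: −1/1209600 · (-7.29245e-11 − (-3.41411)) = -2.82251e-06.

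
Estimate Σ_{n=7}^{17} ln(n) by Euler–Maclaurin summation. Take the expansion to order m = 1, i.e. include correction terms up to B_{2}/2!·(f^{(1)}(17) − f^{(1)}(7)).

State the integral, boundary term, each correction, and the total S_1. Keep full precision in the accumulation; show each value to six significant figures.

S_1 ≈ 26.9258

∫_7^17 ln(x) dx evaluates to 24.5433.
Boundary: ½(f(7) + f(17)) = ½(1.94591 + 2.83321) = 2.38956.
Integral + boundary = 26.9328.
Order-1 term: 1/12 · (0.0588235 − 0.142857) = -0.00700280.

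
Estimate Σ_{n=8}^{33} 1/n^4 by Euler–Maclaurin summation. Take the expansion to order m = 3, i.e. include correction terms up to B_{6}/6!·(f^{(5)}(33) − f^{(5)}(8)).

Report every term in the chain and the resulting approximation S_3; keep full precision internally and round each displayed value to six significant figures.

S_3 ≈ 0.000774344

Integral: ∫_8^33 1/x^4 dx = 0.000641766.
½[f(8) + f(33)] = ½[0.000244141 + 8.43226e-07] = 0.000122492.
So far: 0.000764258.
Order-1 term: 1/12 · (-1.02209e-07 − (-0.000122070)) = 1.01640e-05.
Running total after k=1: 0.000774422.
Order-2 term: −1/720 · (-2.81568e-09 − (-5.72205e-05)) = -7.94689e-08.
Running total after k=2: 0.000774343.
Order-3 term: 1/30240 · (-1.44792e-10 − (-5.00679e-05)) = 1.65568e-09.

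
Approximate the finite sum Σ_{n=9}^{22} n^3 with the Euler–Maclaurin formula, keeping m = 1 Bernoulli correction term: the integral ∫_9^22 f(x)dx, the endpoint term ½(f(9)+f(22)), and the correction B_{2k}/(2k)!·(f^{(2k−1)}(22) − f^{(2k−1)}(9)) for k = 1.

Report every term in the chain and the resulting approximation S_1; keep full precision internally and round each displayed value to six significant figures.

Integral: ∫_9^22 x^3 dx = 56923.8.
Endpoint term: (f(9) + f(22))/2 = (729.000 + 10648.0)/2 = 5688.50.
Integral + boundary = 62612.2.
k=1: B_{2}/(2)! × [f^{(1)}(22) − f^{(1)}(9)] = 1/12 × (1452.00 − 243.000) = 100.750.

S_1 ≈ 62713.0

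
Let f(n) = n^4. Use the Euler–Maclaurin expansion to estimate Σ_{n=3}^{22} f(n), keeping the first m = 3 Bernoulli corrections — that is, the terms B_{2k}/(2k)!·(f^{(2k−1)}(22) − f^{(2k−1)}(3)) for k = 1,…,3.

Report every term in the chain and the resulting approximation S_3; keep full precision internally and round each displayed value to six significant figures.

S_3 ≈ 1.15139e+06

Integral: ∫_3^22 x^4 dx = 1.03068e+06.
½[f(3) + f(22)] = ½[81.0000 + 234256] = 117168.
So far: 1.14785e+06.
Correction k=1: B_{2}/2! · (f^{(1)}(22) − f^{(1)}(3)) = 1/12 · (42592.0 − 108.000) = 3540.33.
Partial sum through k=1: 1.15139e+06.
Correction k=2: B_{4}/4! · (f^{(3)}(22) − f^{(3)}(3)) = −1/720 · (528.000 − 72.0000) = -0.633333.
Partial sum through k=2: 1.15139e+06.
Correction k=3: B_{6}/6! · (f^{(5)}(22) − f^{(5)}(3)) = 1/30240 · (0.00000 − 0.00000) = 0.00000.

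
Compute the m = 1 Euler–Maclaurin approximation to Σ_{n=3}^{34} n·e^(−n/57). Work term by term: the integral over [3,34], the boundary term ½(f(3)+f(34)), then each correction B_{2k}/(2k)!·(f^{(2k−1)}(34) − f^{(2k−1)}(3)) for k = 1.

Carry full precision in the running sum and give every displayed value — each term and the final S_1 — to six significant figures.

S_1 ≈ 398.692

∫_3^34 x·e^(−x/57) dx evaluates to 387.963.
½[f(3) + f(34)] = ½[2.84619 + 18.7252] = 10.7857.
So far: 398.749.
Order-1 term: 1/12 · (0.222229 − 0.898796) = -0.0563806.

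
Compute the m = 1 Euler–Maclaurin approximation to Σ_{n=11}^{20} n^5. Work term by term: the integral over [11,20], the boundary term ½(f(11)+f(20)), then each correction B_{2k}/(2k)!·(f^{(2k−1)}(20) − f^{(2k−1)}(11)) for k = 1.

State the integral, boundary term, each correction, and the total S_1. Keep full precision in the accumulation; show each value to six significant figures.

S_1 ≈ 1.21125e+07

The integral term ∫_11^20 x^5 dx = 1.03714e+07.
Endpoint term: (f(11) + f(20))/2 = (161051 + 3.20000e+06)/2 = 1.68053e+06.
So far: 1.20519e+07.
Order-1 term: 1/12 · (800000 − 73205.0) = 60566.2.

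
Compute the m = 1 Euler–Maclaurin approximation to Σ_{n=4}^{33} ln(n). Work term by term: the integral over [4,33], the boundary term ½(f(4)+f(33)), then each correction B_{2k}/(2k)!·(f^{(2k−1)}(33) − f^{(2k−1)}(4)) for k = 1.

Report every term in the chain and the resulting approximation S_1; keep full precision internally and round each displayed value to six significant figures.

S_1 ≈ 83.2627

∫_4^33 ln(x) dx evaluates to 80.8396.
Boundary: ½(f(4) + f(33)) = ½(1.38629 + 3.49651) = 2.44140.
Running total after boundary: 83.2810.
Correction k=1: B_{2}/2! · (f^{(1)}(33) − f^{(1)}(4)) = 1/12 · (0.0303030 − 0.250000) = -0.0183081.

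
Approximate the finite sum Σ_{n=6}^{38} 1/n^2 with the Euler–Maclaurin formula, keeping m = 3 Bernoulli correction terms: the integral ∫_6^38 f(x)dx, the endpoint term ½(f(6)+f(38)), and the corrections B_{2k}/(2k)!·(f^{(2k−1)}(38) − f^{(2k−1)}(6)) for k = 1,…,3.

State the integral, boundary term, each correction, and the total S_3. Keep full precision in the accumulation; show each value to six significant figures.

∫_6^38 1/x^2 dx evaluates to 0.140351.
Endpoint term: (f(6) + f(38))/2 = (0.0277778 + 0.000692521)/2 = 0.0142351.
So far: 0.154586.
Order-1 term: 1/12 · (-3.64485e-05 − (-0.00925926)) = 0.000768568.
Partial sum through k=1: 0.155355.
Order-2 term: −1/720 · (-3.02896e-07 − (-0.00308642)) = -4.28627e-06.
Partial sum through k=2: 0.155350.
Order-3 term: 1/30240 · (-6.29285e-09 − (-0.00257202)) = 8.50532e-08.

S_3 ≈ 0.155350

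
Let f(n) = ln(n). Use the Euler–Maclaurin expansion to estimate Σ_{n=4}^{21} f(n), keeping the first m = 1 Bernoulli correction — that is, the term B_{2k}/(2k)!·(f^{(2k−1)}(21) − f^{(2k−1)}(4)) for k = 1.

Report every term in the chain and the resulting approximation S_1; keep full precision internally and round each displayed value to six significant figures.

S_1 ≈ 43.5883

Integral: ∫_4^21 ln(x) dx = 41.3898.
Boundary: ½(f(4) + f(21)) = ½(1.38629 + 3.04452) = 2.21541.
Integral + boundary = 43.6052.
Correction k=1: B_{2}/2! · (f^{(1)}(21) − f^{(1)}(4)) = 1/12 · (0.0476190 − 0.250000) = -0.0168651.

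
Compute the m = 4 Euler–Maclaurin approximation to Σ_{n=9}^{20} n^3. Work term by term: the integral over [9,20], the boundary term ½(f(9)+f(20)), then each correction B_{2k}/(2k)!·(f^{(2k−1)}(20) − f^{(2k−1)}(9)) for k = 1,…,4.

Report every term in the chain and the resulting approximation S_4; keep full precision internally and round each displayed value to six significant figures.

Integral: ∫_9^20 x^3 dx = 38359.8.
Endpoint term: (f(9) + f(20))/2 = (729.000 + 8000.00)/2 = 4364.50.
So far: 42724.2.
Correction k=1: B_{2}/2! · (f^{(1)}(20) − f^{(1)}(9)) = 1/12 · (1200.00 − 243.000) = 79.7500.
Running total after k=1: 42804.0.
Correction k=2: B_{4}/4! · (f^{(3)}(20) − f^{(3)}(9)) = −1/720 · (6.00000 − 6.00000) = 0.00000.
Running total after k=2: 42804.0.
Correction k=3: B_{6}/6! · (f^{(5)}(20) − f^{(5)}(9)) = 1/30240 · (0.00000 − 0.00000) = 0.00000.
Running total after k=3: 42804.0.
Correction k=4: B_{8}/8! · (f^{(7)}(20) − f^{(7)}(9)) = −1/1209600 · (0.00000 − 0.00000) = 0.00000.

S_4 ≈ 42804.0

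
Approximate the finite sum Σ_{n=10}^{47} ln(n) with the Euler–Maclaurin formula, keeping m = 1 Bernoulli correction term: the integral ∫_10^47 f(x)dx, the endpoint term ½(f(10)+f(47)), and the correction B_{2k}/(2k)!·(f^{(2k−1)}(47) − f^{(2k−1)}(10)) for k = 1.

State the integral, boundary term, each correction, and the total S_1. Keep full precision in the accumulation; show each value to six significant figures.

S_1 ≈ 124.001

∫_10^47 ln(x) dx evaluates to 120.931.
Boundary: ½(f(10) + f(47)) = ½(2.30259 + 3.85015) = 3.07637.
Integral + boundary = 124.007.
k=1: B_{2}/(2)! × [f^{(1)}(47) − f^{(1)}(10)] = 1/12 × (0.0212766 − 0.100000) = -0.00656028.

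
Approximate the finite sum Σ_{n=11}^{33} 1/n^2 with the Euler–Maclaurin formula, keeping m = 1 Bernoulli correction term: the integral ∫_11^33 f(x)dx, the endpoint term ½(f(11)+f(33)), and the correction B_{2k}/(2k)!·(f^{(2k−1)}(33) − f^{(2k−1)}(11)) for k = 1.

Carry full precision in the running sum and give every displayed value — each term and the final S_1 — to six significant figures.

S_1 ≈ 0.0653180

The integral term ∫_11^33 1/x^2 dx = 0.0606061.
Endpoint term: (f(11) + f(33))/2 = (0.00826446 + 0.000918274)/2 = 0.00459137.
Integral + boundary = 0.0651974.
Order-1 term: 1/12 · (-5.56529e-05 − (-0.00150263)) = 0.000120581.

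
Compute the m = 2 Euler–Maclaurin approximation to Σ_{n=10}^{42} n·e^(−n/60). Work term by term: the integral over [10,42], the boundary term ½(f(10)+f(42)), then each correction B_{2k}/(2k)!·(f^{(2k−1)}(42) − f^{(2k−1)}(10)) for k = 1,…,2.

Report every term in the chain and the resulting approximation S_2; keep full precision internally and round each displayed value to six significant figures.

S_2 ≈ 530.736

Integral: ∫_10^42 x·e^(−x/60) dx = 516.121.
½[f(10) + f(42)] = ½[8.46482 + 20.8566] = 14.6607.
Integral + boundary = 530.782.
Correction k=1: B_{2}/2! · (f^{(1)}(42) − f^{(1)}(10)) = 1/12 · (0.148976 − 0.705401) = -0.0463688.
After k=1: 530.736.
Correction k=2: B_{4}/4! · (f^{(3)}(42) − f^{(3)}(10)) = −1/720 · (0.000317263 − 0.000666212) = 4.84652e-07.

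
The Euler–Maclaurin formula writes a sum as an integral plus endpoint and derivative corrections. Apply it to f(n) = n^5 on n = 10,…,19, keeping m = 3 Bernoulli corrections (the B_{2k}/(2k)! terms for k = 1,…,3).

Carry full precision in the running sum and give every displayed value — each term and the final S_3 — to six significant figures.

∫_10^19 x^5 dx evaluates to 7.67431e+06.
½[f(10) + f(19)] = ½[100000 + 2.47610e+06] = 1.28805e+06.
So far: 8.96236e+06.
Order-1 term: 1/12 · (651605 − 50000.0) = 50133.8.
After k=1: 9.01250e+06.
Order-2 term: −1/720 · (21660.0 − 6000.00) = -21.7500.
After k=2: 9.01248e+06.
Order-3 term: 1/30240 · (120.000 − 120.000) = 0.00000.

S_3 ≈ 9.01248e+06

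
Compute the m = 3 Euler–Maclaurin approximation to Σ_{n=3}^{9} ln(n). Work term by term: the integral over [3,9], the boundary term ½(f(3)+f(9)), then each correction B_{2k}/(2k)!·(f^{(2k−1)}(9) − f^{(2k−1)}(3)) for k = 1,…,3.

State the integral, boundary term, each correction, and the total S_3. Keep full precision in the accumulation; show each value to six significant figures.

∫_3^9 ln(x) dx evaluates to 10.4792.
Endpoint term: (f(3) + f(9))/2 = (1.09861 + 2.19722)/2 = 1.64792.
So far: 12.1271.
k=1: B_{2}/(2)! × [f^{(1)}(9) − f^{(1)}(3)] = 1/12 × (0.111111 − 0.333333) = -0.0185185.
Running total after k=1: 12.1086.
k=2: B_{4}/(4)! × [f^{(3)}(9) − f^{(3)}(3)] = −1/720 × (0.00274348 − 0.0740741) = 9.90703e-05.
Running total after k=2: 12.1087.
k=3: B_{6}/(6)! × [f^{(5)}(9) − f^{(5)}(3)] = 1/30240 × (0.000406442 − 0.0987654) = -3.25261e-06.

S_3 ≈ 12.1087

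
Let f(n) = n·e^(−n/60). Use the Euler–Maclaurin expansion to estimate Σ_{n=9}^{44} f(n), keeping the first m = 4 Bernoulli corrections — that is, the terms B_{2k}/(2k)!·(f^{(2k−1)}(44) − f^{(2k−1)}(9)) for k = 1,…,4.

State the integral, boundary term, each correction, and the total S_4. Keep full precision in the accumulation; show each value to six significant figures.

S_4 ≈ 580.616

∫_9^44 x·e^(−x/60) dx evaluates to 566.226.
Boundary: ½(f(9) + f(44)) = ½(7.74637 + 21.1334) = 14.4399.
So far: 580.666.
k=1: B_{2}/(2)! × [f^{(1)}(44) − f^{(1)}(9)] = 1/12 × (0.128081 − 0.731602) = -0.0502934.
After k=1: 580.616.
k=2: B_{4}/(4)! × [f^{(3)}(44) − f^{(3)}(9)] = −1/720 × (0.000302414 − 0.000681394) = 5.26360e-07.
After k=2: 580.616.
k=3: B_{6}/(6)! × [f^{(5)}(44) − f^{(5)}(9)] = 1/30240 × (1.58125e-07 − 3.22101e-07) = -5.42249e-12.
After k=3: 580.616.
k=4: B_{8}/(8)! × [f^{(7)}(44) − f^{(7)}(9)] = −1/1209600 × (6.45129e-11 − 1.26369e-10) = 5.11373e-17.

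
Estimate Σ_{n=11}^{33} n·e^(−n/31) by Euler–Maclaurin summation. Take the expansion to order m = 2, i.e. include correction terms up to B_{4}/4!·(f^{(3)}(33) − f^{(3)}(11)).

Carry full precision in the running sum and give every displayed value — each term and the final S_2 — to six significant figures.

∫_11^33 x·e^(−x/31) dx evaluates to 228.804.
Endpoint term: (f(11) + f(33))/2 = (7.71415 + 11.3815)/2 = 9.54784.
Integral + boundary = 238.352.
Correction k=1: B_{2}/2! · (f^{(1)}(33) − f^{(1)}(11)) = 1/12 · (-0.0222513 − 0.452443) = -0.0395579.
Running total after k=1: 238.312.
Correction k=2: B_{4}/4! · (f^{(3)}(33) − f^{(3)}(11)) = −1/720 · (0.000694629 − 0.00193030) = 1.71621e-06.

S_2 ≈ 238.312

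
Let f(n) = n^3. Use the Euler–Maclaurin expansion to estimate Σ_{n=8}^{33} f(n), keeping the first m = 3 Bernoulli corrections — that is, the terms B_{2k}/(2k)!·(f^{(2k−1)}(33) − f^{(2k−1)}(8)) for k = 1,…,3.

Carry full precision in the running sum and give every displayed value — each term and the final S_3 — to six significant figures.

S_3 ≈ 313937

Integral: ∫_8^33 x^3 dx = 295456.
Boundary: ½(f(8) + f(33)) = ½(512.000 + 35937.0) = 18224.5.
Integral + boundary = 313681.
Correction k=1: B_{2}/2! · (f^{(1)}(33) − f^{(1)}(8)) = 1/12 · (3267.00 − 192.000) = 256.250.
Running total after k=1: 313937.
Correction k=2: B_{4}/4! · (f^{(3)}(33) − f^{(3)}(8)) = −1/720 · (6.00000 − 6.00000) = 0.00000.
Running total after k=2: 313937.
Correction k=3: B_{6}/6! · (f^{(5)}(33) − f^{(5)}(8)) = 1/30240 · (0.00000 − 0.00000) = 0.00000.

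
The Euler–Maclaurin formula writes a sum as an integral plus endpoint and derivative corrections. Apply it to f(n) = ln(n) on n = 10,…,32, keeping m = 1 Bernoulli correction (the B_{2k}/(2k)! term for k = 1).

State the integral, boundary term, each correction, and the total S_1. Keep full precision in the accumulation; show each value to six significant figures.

The integral term ∫_10^32 ln(x) dx = 65.8777.
Boundary: ½(f(10) + f(32)) = ½(2.30259 + 3.46574) = 2.88416.
Integral + boundary = 68.7619.
Correction k=1: B_{2}/2! · (f^{(1)}(32) − f^{(1)}(10)) = 1/12 · (0.0312500 − 0.100000) = -0.00572917.

S_1 ≈ 68.7561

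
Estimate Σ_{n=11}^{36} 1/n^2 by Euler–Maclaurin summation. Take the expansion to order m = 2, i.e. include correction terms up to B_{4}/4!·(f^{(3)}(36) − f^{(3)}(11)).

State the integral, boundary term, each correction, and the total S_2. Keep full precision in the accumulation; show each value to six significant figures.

S_2 ≈ 0.0677708

Integral: ∫_11^36 1/x^2 dx = 0.0631313.
Boundary: ½(f(11) + f(36)) = ½(0.00826446 + 0.000771605) = 0.00451803.
Integral + boundary = 0.0676493.
Correction k=1: B_{2}/2! · (f^{(1)}(36) − f^{(1)}(11)) = 1/12 · (-4.28669e-05 − (-0.00150263)) = 0.000121647.
Running total after k=1: 0.0677710.
Correction k=2: B_{4}/4! · (f^{(3)}(36) − f^{(3)}(11)) = −1/720 · (-3.96916e-07 − (-0.000149021)) = -2.06423e-07.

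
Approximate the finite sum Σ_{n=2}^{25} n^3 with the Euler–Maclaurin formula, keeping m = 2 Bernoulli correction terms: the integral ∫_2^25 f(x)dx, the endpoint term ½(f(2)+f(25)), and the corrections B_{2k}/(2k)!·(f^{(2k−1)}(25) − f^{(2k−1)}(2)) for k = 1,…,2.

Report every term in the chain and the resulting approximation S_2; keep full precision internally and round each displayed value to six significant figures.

∫_2^25 x^3 dx evaluates to 97652.2.
Endpoint term: (f(2) + f(25))/2 = (8.00000 + 15625.0)/2 = 7816.50.
So far: 105469.
Order-1 term: 1/12 · (1875.00 − 12.0000) = 155.250.
After k=1: 105624.
Order-2 term: −1/720 · (6.00000 − 6.00000) = 0.00000.

S_2 ≈ 105624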